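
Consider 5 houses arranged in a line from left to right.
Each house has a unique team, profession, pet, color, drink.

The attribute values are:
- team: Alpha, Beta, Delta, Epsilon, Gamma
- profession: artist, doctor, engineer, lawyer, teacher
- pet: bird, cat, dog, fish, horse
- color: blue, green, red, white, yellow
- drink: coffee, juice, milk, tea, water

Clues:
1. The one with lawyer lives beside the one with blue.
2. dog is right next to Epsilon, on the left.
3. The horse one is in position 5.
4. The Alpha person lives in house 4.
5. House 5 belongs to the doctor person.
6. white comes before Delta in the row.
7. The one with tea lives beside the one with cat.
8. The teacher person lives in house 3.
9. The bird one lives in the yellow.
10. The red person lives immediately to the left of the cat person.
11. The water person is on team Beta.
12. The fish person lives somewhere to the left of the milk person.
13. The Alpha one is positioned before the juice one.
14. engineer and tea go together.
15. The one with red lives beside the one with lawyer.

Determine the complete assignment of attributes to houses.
Solution:

House | Team | Profession | Pet | Color | Drink
-----------------------------------------------
  1   | Gamma | engineer | dog | red | tea
  2   | Epsilon | lawyer | cat | white | coffee
  3   | Beta | teacher | fish | blue | water
  4   | Alpha | artist | bird | yellow | milk
  5   | Delta | doctor | horse | green | juice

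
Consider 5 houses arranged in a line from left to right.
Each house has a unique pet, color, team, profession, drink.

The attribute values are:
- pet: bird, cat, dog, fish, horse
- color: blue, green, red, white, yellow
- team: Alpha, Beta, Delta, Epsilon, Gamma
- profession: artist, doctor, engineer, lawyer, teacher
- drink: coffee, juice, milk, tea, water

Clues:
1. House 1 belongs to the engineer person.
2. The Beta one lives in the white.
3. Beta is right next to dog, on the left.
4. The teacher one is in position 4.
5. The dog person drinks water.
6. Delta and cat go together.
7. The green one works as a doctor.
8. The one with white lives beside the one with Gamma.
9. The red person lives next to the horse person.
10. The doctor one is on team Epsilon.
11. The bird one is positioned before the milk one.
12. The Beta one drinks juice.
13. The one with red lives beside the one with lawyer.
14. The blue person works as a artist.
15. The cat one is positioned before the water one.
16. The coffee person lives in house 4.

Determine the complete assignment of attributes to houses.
Solution:

House | Pet | Color | Team | Profession | Drink
-----------------------------------------------
  1   | cat | red | Delta | engineer | tea
  2   | horse | white | Beta | lawyer | juice
  3   | dog | blue | Gamma | artist | water
  4   | bird | yellow | Alpha | teacher | coffee
  5   | fish | green | Epsilon | doctor | milk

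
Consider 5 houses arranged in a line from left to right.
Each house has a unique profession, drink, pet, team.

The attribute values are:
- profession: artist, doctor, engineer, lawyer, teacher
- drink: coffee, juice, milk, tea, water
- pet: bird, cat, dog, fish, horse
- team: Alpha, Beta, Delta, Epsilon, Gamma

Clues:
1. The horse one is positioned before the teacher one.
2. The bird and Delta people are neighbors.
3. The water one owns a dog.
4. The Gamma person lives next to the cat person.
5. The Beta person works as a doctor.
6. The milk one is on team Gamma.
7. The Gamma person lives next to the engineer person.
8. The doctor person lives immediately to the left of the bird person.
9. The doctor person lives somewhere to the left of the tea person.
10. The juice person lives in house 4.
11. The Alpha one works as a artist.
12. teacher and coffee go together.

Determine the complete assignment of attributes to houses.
Solution:

House | Profession | Drink | Pet | Team
---------------------------------------
  1   | doctor | water | dog | Beta
  2   | lawyer | milk | bird | Gamma
  3   | engineer | tea | cat | Delta
  4   | artist | juice | horse | Alpha
  5   | teacher | coffee | fish | Epsilon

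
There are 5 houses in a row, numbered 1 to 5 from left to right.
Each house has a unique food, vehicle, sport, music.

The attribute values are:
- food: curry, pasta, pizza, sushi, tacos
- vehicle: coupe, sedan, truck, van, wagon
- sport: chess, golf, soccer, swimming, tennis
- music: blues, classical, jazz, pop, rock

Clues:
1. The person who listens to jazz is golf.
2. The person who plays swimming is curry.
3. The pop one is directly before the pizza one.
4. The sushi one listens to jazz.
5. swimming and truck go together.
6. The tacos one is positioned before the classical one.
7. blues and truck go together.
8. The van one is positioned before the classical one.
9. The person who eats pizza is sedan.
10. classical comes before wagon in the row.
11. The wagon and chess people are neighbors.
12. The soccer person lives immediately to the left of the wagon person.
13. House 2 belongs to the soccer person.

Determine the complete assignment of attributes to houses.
Solution:

House | Food | Vehicle | Sport | Music
--------------------------------------
  1   | tacos | van | tennis | pop
  2   | pizza | sedan | soccer | classical
  3   | sushi | wagon | golf | jazz
  4   | pasta | coupe | chess | rock
  5   | curry | truck | swimming | blues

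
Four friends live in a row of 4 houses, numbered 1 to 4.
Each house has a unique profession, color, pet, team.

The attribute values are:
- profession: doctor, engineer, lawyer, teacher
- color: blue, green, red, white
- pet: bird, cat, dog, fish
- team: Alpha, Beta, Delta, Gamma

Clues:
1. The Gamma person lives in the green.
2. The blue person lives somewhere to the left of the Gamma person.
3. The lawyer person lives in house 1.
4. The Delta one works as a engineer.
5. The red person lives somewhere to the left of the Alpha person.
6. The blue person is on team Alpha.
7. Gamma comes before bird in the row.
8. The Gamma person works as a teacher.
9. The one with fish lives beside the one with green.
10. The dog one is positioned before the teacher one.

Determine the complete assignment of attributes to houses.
Solution:

House | Profession | Color | Pet | Team
---------------------------------------
  1   | lawyer | red | dog | Beta
  2   | doctor | blue | fish | Alpha
  3   | teacher | green | cat | Gamma
  4   | engineer | white | bird | Delta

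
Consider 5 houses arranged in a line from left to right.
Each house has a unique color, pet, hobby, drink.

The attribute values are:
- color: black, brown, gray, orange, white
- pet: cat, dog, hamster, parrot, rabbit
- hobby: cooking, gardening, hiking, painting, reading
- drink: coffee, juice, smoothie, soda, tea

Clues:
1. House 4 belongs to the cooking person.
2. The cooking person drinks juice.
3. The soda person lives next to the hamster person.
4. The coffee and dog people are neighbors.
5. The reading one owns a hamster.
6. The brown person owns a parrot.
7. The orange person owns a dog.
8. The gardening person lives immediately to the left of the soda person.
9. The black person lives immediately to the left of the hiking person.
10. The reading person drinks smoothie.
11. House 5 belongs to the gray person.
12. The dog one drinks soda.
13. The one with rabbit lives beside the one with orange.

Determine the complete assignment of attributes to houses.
Solution:

House | Color | Pet | Hobby | Drink
-----------------------------------
  1   | black | rabbit | gardening | coffee
  2   | orange | dog | hiking | soda
  3   | white | hamster | reading | smoothie
  4   | brown | parrot | cooking | juice
  5   | gray | cat | painting | tea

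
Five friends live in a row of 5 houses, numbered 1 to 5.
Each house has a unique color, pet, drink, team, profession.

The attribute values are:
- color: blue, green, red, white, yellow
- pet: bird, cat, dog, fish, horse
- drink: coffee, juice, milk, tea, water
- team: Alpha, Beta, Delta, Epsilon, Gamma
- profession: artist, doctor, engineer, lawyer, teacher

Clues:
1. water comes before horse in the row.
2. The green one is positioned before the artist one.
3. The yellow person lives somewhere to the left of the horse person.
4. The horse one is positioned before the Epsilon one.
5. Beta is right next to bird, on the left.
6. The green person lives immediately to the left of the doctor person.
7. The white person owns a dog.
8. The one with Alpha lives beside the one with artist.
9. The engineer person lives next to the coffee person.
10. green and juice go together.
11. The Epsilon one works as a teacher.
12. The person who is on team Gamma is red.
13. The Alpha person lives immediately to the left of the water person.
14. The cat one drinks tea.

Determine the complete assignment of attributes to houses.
Solution:

House | Color | Pet | Drink | Team | Profession
-----------------------------------------------
  1   | green | fish | juice | Beta | engineer
  2   | yellow | bird | coffee | Alpha | doctor
  3   | white | dog | water | Delta | artist
  4   | red | horse | milk | Gamma | lawyer
  5   | blue | cat | tea | Epsilon | teacher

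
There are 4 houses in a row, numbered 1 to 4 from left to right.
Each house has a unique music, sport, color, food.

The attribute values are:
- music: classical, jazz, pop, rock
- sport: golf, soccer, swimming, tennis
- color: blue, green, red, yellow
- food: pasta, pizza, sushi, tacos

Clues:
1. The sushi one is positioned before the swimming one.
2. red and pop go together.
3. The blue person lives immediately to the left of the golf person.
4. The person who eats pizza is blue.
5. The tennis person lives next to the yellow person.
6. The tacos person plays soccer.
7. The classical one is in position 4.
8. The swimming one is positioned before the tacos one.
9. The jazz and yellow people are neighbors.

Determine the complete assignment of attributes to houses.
Solution:

House | Music | Sport | Color | Food
------------------------------------
  1   | jazz | tennis | blue | pizza
  2   | rock | golf | yellow | sushi
  3   | pop | swimming | red | pasta
  4   | classical | soccer | green | tacos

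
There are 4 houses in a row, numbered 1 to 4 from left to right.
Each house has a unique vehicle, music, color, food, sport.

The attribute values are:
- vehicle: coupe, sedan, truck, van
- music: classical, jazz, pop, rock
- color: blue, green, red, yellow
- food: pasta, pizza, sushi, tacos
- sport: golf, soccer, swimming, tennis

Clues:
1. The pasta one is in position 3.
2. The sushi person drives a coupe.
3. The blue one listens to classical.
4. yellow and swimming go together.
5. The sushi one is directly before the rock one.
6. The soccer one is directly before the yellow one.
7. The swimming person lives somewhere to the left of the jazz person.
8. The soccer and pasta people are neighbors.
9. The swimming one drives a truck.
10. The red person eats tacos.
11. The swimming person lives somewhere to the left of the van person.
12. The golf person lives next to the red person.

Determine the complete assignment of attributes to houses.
Solution:

House | Vehicle | Music | Color | Food | Sport
----------------------------------------------
  1   | coupe | classical | blue | sushi | golf
  2   | sedan | rock | red | tacos | soccer
  3   | truck | pop | yellow | pasta | swimming
  4   | van | jazz | green | pizza | tennis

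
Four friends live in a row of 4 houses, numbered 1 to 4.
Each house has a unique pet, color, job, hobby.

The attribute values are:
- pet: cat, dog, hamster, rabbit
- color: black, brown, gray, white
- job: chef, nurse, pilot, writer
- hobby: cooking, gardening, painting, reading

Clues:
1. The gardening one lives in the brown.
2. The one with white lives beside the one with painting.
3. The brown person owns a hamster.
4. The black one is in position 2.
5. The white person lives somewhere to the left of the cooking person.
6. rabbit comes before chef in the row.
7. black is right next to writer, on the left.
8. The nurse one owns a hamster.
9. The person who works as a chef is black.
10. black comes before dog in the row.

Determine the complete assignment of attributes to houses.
Solution:

House | Pet | Color | Job | Hobby
---------------------------------
  1   | rabbit | white | pilot | reading
  2   | cat | black | chef | painting
  3   | dog | gray | writer | cooking
  4   | hamster | brown | nurse | gardening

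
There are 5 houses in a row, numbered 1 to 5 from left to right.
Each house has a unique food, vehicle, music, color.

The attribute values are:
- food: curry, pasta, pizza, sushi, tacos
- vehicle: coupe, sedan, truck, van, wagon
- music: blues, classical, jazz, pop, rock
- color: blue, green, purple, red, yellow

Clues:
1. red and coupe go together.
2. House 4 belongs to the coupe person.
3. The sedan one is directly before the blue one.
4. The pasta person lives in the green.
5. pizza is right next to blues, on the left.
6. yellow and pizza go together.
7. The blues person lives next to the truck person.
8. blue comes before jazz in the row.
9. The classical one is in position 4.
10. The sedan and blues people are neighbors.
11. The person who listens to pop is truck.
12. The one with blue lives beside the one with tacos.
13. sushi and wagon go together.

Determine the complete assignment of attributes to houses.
Solution:

House | Food | Vehicle | Music | Color
--------------------------------------
  1   | pizza | sedan | rock | yellow
  2   | sushi | wagon | blues | blue
  3   | tacos | truck | pop | purple
  4   | curry | coupe | classical | red
  5   | pasta | van | jazz | green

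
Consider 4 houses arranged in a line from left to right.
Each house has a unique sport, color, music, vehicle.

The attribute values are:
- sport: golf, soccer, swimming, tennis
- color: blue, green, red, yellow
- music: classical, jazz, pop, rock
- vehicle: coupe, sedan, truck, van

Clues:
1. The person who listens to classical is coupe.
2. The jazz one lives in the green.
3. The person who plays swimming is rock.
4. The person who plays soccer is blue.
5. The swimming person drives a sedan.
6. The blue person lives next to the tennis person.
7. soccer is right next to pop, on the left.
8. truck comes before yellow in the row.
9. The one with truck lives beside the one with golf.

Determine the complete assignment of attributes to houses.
Solution:

House | Sport | Color | Music | Vehicle
---------------------------------------
  1   | soccer | blue | classical | coupe
  2   | tennis | red | pop | truck
  3   | golf | green | jazz | van
  4   | swimming | yellow | rock | sedan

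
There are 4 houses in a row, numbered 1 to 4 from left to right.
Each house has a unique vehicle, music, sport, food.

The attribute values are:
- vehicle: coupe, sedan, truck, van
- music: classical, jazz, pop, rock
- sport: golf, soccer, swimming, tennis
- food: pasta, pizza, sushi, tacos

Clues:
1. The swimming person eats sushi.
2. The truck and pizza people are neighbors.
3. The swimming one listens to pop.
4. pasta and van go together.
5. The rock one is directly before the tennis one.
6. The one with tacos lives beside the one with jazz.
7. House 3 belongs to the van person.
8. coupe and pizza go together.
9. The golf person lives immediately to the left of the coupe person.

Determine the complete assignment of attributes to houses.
Solution:

House | Vehicle | Music | Sport | Food
--------------------------------------
  1   | truck | rock | golf | tacos
  2   | coupe | jazz | tennis | pizza
  3   | van | classical | soccer | pasta
  4   | sedan | pop | swimming | sushi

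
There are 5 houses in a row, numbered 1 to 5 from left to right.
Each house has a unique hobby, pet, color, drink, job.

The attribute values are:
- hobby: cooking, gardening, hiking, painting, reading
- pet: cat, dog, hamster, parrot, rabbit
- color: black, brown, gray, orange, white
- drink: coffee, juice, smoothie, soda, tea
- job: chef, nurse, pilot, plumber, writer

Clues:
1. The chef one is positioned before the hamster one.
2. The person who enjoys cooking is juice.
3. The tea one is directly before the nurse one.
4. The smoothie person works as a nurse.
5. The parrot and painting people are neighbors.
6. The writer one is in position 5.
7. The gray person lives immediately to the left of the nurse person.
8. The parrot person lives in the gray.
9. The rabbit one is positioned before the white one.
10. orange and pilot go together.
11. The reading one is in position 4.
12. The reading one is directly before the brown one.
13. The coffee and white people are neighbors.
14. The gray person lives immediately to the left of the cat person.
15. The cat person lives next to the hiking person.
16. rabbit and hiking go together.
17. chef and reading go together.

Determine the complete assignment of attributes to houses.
Solution:

House | Hobby | Pet | Color | Drink | Job
-----------------------------------------
  1   | gardening | parrot | gray | tea | plumber
  2   | painting | cat | black | smoothie | nurse
  3   | hiking | rabbit | orange | coffee | pilot
  4   | reading | dog | white | soda | chef
  5   | cooking | hamster | brown | juice | writer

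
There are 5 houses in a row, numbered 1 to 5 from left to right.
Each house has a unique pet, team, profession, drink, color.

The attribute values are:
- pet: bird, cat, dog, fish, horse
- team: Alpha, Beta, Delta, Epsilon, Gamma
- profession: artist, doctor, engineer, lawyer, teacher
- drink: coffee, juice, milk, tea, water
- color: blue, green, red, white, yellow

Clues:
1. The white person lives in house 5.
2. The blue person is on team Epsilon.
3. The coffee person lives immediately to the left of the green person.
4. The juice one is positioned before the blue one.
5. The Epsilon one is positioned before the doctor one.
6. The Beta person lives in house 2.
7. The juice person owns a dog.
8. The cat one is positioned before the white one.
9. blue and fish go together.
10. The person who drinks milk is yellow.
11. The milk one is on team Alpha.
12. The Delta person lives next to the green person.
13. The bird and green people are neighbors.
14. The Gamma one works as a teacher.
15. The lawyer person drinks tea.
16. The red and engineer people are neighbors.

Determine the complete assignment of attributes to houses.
Solution:

House | Pet | Team | Profession | Drink | Color
-----------------------------------------------
  1   | bird | Delta | artist | coffee | red
  2   | dog | Beta | engineer | juice | green
  3   | fish | Epsilon | lawyer | tea | blue
  4   | cat | Alpha | doctor | milk | yellow
  5   | horse | Gamma | teacher | water | white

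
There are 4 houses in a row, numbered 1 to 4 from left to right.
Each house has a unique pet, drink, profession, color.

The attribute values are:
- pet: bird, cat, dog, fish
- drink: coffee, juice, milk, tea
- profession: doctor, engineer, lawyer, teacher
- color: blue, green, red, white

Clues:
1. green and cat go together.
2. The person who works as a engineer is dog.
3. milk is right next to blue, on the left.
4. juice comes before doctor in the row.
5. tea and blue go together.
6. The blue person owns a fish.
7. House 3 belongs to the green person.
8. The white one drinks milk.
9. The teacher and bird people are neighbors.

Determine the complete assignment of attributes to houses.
Solution:

House | Pet | Drink | Profession | Color
----------------------------------------
  1   | dog | milk | engineer | white
  2   | fish | tea | lawyer | blue
  3   | cat | juice | teacher | green
  4   | bird | coffee | doctor | red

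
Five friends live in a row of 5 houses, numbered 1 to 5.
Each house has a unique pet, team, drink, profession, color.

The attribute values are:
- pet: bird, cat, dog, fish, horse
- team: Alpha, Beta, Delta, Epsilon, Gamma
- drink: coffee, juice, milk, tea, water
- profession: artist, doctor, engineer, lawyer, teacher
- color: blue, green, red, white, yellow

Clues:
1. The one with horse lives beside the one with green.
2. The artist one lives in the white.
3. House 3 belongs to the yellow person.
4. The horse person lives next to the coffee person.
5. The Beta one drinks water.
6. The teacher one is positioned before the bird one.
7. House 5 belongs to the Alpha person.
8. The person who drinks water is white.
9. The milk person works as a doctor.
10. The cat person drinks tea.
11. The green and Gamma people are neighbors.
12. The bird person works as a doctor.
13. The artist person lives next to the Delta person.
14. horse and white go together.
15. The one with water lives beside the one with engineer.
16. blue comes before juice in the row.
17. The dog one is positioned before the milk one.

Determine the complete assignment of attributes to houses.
Solution:

House | Pet | Team | Drink | Profession | Color
-----------------------------------------------
  1   | horse | Beta | water | artist | white
  2   | dog | Delta | coffee | engineer | green
  3   | cat | Gamma | tea | teacher | yellow
  4   | bird | Epsilon | milk | doctor | blue
  5   | fish | Alpha | juice | lawyer | red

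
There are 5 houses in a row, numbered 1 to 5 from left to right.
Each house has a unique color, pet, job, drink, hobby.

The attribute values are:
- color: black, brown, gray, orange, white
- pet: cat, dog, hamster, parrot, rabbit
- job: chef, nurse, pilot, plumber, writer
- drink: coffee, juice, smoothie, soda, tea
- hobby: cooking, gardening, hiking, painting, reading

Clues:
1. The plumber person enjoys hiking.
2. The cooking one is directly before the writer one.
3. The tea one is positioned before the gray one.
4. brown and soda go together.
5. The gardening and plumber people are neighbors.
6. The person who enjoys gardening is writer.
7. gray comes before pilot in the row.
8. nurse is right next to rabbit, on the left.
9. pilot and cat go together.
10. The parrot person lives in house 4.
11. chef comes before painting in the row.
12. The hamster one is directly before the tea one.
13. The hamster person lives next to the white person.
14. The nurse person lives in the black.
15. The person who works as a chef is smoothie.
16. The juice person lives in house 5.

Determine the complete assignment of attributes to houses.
Solution:

House | Color | Pet | Job | Drink | Hobby
-----------------------------------------
  1   | black | hamster | nurse | coffee | cooking
  2   | white | rabbit | writer | tea | gardening
  3   | brown | dog | plumber | soda | hiking
  4   | gray | parrot | chef | smoothie | reading
  5   | orange | cat | pilot | juice | painting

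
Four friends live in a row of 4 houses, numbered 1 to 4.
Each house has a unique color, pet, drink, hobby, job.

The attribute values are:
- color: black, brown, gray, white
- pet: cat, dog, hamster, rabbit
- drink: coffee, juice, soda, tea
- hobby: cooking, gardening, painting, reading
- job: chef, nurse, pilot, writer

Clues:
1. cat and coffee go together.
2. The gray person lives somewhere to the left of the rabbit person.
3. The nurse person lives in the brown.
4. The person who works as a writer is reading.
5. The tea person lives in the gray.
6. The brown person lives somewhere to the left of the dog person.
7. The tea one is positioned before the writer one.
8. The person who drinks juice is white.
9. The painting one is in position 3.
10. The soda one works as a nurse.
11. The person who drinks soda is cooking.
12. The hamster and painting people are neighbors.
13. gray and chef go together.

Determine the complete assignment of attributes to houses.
Solution:

House | Color | Pet | Drink | Hobby | Job
-----------------------------------------
  1   | black | cat | coffee | gardening | pilot
  2   | brown | hamster | soda | cooking | nurse
  3   | gray | dog | tea | painting | chef
  4   | white | rabbit | juice | reading | writer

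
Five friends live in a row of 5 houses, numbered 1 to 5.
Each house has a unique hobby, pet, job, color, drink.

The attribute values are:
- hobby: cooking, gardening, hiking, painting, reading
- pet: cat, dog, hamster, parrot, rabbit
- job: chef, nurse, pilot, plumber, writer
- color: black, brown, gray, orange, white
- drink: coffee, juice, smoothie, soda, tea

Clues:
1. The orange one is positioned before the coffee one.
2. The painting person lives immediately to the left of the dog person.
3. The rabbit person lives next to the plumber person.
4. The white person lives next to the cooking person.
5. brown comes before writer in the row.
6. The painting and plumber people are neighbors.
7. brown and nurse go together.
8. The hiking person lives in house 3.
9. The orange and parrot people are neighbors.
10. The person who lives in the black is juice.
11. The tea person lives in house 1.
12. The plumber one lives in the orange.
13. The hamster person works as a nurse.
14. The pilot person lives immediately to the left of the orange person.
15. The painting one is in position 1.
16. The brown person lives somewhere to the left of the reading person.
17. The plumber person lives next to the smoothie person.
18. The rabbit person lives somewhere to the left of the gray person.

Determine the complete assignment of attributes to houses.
Solution:

House | Hobby | Pet | Job | Color | Drink
-----------------------------------------
  1   | painting | rabbit | pilot | white | tea
  2   | cooking | dog | plumber | orange | soda
  3   | hiking | parrot | chef | gray | smoothie
  4   | gardening | hamster | nurse | brown | coffee
  5   | reading | cat | writer | black | juice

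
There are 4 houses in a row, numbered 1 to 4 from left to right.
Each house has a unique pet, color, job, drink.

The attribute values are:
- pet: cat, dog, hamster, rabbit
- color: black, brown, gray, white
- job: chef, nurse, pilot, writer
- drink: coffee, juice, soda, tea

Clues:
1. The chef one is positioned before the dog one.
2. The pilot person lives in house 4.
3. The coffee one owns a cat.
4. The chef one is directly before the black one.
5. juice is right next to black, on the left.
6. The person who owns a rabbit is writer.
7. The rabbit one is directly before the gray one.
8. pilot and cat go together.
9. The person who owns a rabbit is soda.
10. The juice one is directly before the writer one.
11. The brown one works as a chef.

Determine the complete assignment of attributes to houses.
Solution:

House | Pet | Color | Job | Drink
---------------------------------
  1   | hamster | brown | chef | juice
  2   | rabbit | black | writer | soda
  3   | dog | gray | nurse | tea
  4   | cat | white | pilot | coffee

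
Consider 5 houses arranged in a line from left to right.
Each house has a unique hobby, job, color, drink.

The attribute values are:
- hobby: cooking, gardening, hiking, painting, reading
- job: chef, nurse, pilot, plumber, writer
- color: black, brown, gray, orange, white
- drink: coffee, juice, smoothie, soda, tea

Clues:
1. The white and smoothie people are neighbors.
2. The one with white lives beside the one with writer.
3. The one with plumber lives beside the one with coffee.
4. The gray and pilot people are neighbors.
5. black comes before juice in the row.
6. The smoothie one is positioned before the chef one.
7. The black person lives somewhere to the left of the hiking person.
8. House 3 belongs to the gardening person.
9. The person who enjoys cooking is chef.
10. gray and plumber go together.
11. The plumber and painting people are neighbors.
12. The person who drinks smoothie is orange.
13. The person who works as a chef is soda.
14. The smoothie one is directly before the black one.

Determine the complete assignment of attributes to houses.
Solution:

House | Hobby | Job | Color | Drink
-----------------------------------
  1   | reading | plumber | gray | tea
  2   | painting | pilot | white | coffee
  3   | gardening | writer | orange | smoothie
  4   | cooking | chef | black | soda
  5   | hiking | nurse | brown | juice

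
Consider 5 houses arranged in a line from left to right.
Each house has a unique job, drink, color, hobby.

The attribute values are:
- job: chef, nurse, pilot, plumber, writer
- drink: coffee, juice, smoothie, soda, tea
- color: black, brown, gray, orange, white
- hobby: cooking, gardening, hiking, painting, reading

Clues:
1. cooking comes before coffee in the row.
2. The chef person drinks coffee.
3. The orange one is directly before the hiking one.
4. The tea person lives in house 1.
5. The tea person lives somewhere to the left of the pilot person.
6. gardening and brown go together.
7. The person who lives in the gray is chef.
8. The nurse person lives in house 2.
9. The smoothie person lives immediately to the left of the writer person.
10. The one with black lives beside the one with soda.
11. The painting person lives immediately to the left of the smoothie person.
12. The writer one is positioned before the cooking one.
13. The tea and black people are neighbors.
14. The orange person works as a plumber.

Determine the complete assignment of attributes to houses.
Solution:

House | Job | Drink | Color | Hobby
-----------------------------------
  1   | plumber | tea | orange | painting
  2   | nurse | smoothie | black | hiking
  3   | writer | soda | brown | gardening
  4   | pilot | juice | white | cooking
  5   | chef | coffee | gray | reading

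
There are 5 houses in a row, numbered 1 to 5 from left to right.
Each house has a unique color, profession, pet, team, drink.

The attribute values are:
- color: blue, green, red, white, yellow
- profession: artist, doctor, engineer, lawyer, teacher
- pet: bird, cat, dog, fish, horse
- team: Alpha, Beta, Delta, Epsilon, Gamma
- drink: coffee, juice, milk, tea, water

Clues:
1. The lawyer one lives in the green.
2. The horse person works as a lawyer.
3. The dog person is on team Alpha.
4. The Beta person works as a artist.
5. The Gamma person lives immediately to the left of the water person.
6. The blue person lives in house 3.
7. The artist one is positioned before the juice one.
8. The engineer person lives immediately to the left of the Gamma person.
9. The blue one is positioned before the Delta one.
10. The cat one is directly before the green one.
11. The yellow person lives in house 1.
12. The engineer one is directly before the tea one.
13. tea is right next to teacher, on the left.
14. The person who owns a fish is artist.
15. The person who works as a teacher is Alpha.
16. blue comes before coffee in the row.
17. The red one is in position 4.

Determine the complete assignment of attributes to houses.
Solution:

House | Color | Profession | Pet | Team | Drink
-----------------------------------------------
  1   | yellow | engineer | cat | Epsilon | milk
  2   | green | lawyer | horse | Gamma | tea
  3   | blue | teacher | dog | Alpha | water
  4   | red | artist | fish | Beta | coffee
  5   | white | doctor | bird | Delta | juice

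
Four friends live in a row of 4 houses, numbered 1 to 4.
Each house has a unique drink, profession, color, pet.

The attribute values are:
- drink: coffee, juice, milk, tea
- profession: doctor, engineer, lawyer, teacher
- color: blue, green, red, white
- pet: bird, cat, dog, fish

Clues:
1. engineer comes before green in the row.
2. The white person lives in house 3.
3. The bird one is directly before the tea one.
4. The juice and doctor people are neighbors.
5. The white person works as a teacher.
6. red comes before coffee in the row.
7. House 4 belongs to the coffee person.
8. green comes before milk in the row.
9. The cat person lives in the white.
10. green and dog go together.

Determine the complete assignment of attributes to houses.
Solution:

House | Drink | Profession | Color | Pet
----------------------------------------
  1   | juice | engineer | red | bird
  2   | tea | doctor | green | dog
  3   | milk | teacher | white | cat
  4   | coffee | lawyer | blue | fish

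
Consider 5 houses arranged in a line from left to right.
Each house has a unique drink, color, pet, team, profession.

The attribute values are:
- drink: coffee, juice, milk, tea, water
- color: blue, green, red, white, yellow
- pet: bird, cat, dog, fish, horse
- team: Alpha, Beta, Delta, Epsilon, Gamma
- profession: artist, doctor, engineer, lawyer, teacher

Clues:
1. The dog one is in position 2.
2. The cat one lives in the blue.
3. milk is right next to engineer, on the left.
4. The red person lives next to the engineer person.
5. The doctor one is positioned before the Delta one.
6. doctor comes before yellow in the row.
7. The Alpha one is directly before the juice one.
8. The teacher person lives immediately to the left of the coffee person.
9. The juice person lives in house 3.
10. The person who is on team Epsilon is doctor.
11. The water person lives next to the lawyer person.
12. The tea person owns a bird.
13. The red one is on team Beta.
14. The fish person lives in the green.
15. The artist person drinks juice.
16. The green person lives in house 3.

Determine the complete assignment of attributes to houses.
Solution:

House | Drink | Color | Pet | Team | Profession
-----------------------------------------------
  1   | milk | red | horse | Beta | teacher
  2   | coffee | white | dog | Alpha | engineer
  3   | juice | green | fish | Gamma | artist
  4   | water | blue | cat | Epsilon | doctor
  5   | tea | yellow | bird | Delta | lawyer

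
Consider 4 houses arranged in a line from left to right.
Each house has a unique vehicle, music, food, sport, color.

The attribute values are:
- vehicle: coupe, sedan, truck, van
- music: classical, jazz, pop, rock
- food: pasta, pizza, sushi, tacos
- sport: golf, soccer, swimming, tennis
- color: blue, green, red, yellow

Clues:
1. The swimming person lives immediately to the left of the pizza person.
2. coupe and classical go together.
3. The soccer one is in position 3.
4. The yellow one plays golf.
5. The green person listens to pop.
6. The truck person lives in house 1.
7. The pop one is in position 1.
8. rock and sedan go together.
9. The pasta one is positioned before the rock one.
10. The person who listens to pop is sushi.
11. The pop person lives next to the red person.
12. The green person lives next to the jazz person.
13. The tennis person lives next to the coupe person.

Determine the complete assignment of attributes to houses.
Solution:

House | Vehicle | Music | Food | Sport | Color
----------------------------------------------
  1   | truck | pop | sushi | swimming | green
  2   | van | jazz | pizza | tennis | red
  3   | coupe | classical | pasta | soccer | blue
  4   | sedan | rock | tacos | golf | yellow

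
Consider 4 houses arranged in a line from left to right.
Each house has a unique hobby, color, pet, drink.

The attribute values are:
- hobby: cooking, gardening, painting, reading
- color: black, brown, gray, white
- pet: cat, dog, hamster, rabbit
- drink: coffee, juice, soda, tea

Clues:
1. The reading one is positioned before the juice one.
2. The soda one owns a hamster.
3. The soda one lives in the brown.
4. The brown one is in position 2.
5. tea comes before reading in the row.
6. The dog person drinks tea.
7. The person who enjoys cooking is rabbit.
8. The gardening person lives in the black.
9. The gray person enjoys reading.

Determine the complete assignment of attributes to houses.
Solution:

House | Hobby | Color | Pet | Drink
-----------------------------------
  1   | gardening | black | dog | tea
  2   | painting | brown | hamster | soda
  3   | reading | gray | cat | coffee
  4   | cooking | white | rabbit | juice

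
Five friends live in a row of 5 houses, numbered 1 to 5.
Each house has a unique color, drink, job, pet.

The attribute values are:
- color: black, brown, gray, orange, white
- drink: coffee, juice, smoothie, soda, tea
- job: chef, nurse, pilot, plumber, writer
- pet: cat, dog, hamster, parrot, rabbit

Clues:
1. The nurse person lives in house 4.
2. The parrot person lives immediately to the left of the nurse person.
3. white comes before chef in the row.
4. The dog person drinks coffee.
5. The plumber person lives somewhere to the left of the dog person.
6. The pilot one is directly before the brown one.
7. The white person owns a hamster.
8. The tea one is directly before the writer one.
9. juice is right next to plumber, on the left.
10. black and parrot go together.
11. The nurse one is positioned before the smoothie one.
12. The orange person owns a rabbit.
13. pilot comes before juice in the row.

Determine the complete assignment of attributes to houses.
Solution:

House | Color | Drink | Job | Pet
---------------------------------
  1   | white | tea | pilot | hamster
  2   | brown | juice | writer | cat
  3   | black | soda | plumber | parrot
  4   | gray | coffee | nurse | dog
  5   | orange | smoothie | chef | rabbit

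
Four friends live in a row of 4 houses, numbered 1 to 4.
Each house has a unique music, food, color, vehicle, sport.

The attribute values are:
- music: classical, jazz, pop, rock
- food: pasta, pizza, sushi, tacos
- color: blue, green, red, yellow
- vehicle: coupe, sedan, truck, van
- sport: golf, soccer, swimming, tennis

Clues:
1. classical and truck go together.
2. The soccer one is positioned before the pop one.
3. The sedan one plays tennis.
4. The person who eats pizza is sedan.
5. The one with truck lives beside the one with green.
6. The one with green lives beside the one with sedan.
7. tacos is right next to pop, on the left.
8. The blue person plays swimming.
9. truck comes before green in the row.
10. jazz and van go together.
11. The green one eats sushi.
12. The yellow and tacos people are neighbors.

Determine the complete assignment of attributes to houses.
Solution:

House | Music | Food | Color | Vehicle | Sport
----------------------------------------------
  1   | jazz | pasta | yellow | van | soccer
  2   | classical | tacos | blue | truck | swimming
  3   | pop | sushi | green | coupe | golf
  4   | rock | pizza | red | sedan | tennis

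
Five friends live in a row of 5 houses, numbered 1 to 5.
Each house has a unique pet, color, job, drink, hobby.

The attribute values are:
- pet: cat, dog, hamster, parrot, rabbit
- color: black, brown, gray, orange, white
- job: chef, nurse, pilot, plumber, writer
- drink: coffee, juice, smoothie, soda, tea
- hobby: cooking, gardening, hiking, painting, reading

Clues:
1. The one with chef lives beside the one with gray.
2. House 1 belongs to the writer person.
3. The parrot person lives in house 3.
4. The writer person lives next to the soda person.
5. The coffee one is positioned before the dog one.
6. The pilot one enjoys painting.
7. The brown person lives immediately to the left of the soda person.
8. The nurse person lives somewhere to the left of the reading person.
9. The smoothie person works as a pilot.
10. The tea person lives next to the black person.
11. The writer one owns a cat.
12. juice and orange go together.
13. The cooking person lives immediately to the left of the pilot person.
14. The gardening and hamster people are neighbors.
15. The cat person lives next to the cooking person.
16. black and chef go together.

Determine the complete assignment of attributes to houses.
Solution:

House | Pet | Color | Job | Drink | Hobby
-----------------------------------------
  1   | cat | brown | writer | tea | gardening
  2   | hamster | black | chef | soda | cooking
  3   | parrot | gray | pilot | smoothie | painting
  4   | rabbit | white | nurse | coffee | hiking
  5   | dog | orange | plumber | juice | reading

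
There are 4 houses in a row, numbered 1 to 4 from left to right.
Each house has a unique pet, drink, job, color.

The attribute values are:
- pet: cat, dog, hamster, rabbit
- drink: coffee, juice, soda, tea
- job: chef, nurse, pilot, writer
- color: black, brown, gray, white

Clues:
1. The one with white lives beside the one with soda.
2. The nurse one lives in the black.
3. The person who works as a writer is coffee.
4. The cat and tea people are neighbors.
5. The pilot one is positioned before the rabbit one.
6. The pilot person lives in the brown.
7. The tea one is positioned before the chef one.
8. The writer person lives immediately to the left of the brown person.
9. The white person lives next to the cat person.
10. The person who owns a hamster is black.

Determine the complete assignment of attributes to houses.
Solution:

House | Pet | Drink | Job | Color
---------------------------------
  1   | dog | coffee | writer | white
  2   | cat | soda | pilot | brown
  3   | hamster | tea | nurse | black
  4   | rabbit | juice | chef | gray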